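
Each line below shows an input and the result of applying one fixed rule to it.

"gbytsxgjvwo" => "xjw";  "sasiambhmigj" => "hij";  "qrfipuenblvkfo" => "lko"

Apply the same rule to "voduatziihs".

tih

Each output is the input with this applied: keep every other character starting from the second (positions 2nd, 4th, 6th, ...), then keep only the last 3 characters.
"voduatziihs" → "outih" → "tih".
(Check on "gbytsxgjvwo": → "btxjw" → "xjw" ✓)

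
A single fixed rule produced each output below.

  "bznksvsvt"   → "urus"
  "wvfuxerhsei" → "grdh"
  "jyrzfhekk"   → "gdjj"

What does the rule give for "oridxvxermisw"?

Rule — shift every letter 1 place backward in the alphabet (wrapping around), then keep only the last 4 characters.
"oridxvxermisw" → "lhrv".

lhrv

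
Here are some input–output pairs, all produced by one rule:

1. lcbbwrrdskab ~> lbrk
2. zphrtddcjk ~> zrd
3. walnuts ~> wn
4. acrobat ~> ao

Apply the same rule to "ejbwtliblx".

ewi

The pattern: move the last character to the front, then keep one character in every 3, starting at position 2 (positions 2nd, 5th, 8th, ...).
Working it through for "ejbwtliblx": intermediate "xejbwtlibl", final "ewi".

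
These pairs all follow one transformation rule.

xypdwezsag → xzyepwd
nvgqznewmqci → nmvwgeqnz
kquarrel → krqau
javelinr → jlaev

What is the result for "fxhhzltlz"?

flxzhh

What's happening: delete the last 3 characters, then take characters alternately from the front and the back (1st, last, 2nd, 2nd-last, ...).
"fxhhzltlz" → "fxhhzl" → "flxzhh".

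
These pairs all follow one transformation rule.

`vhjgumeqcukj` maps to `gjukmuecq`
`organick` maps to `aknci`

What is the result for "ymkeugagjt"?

etujgga

Each output is the input with this applied: delete the first 3 characters, then take characters alternately from the front and the back (1st, last, 2nd, 2nd-last, ...).
Starting from "ymkeugagjt": after the first operation, "eugagjt"; after the second, "etujgga".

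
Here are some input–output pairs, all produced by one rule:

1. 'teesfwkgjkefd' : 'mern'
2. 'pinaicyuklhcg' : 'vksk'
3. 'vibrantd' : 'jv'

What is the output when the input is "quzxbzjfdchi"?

hhlq

The rule is to keep one character in every 3, starting at position 3 (positions 3rd, 6th, 9th, ...), then shift every letter 8 places forward in the alphabet (wrapping around).
Working it through for "quzxbzjfdchi": intermediate "zzdi", final "hhlq".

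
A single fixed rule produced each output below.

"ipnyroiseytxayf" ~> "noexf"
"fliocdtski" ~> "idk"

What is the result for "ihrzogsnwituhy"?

The pattern: keep one character in every 3, starting at position 3 (positions 3rd, 6th, 9th, ...).
"ihrzogsnwituhy" → "rgwu".

rgwu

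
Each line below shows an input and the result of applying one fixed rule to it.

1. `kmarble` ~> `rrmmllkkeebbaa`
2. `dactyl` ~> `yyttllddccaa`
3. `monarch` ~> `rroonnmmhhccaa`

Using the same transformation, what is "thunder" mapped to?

The pattern: double every character, then sort the characters into reverse alphabetical order.
For "thunder", step one produces "tthhuunnddeerr"; step two turns that into "uuttrrnnhheedd".

uuttrrnnhheedd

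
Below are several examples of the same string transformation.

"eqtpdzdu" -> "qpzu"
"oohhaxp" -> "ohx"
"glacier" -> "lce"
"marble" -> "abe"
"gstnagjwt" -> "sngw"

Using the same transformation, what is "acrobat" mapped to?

coa

Looking at the pairs, the operation is to keep every other character starting from the second (positions 2nd, 4th, 6th, ...).
For "acrobat" the result is "coa".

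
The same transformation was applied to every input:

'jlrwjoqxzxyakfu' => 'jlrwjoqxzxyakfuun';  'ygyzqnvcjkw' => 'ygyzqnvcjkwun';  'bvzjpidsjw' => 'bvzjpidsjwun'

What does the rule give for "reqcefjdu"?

reqcefjduun

In each case the input is transformed by: append "un".
Applying that to "reqcefjdu" gives "reqcefjduun".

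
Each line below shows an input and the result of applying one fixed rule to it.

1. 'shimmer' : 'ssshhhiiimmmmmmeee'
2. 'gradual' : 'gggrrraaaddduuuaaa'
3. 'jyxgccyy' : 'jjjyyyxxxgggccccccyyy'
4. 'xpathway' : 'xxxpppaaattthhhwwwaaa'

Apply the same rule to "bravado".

bbbrrraaavvvaaaddd

In each case the input is transformed by: delete the last character, then repeat every character 3 times.
For "bravado" the result is "bbbrrraaavvvaaaddd".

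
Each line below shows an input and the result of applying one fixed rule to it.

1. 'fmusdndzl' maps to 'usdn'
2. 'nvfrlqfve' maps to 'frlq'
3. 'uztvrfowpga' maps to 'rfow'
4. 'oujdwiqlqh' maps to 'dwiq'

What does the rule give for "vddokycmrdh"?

kycm

Looking at the pairs, the operation is to delete the last 3 characters, then keep only the last 4 characters.
"vddokycmrdh" → "vddokycm" → "kycm".
(Check on "nvfrlqfve": → "nvfrlq" → "frlq" ✓)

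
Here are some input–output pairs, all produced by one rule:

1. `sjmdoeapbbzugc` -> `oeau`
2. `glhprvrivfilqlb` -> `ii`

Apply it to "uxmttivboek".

Rule — keep only the vowels.
Doing the same to "uxmttivboek": "uioe".

uioe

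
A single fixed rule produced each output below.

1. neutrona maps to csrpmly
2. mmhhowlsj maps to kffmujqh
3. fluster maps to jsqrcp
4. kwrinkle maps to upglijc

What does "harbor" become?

ypzmp

In each case the input is transformed by: delete the first character, then shift every letter 2 places backward in the alphabet (wrapping around).
"harbor" → "ypzmp".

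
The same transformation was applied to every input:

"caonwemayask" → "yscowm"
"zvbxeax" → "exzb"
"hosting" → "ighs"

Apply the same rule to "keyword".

In each case the input is transformed by: keep every other character starting from the first (positions 1st, 3rd, 5th, ...), then move the last 2 characters to the front (rotate right by 2).
For "keyword" the result is "odky".
(Check on "caonwemayask": → "cowmys" → "yscowm" ✓)

odky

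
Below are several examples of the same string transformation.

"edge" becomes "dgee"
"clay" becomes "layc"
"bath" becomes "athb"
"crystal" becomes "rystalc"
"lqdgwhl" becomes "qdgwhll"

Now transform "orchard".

The rule is to move the first character to the end.
"orchard" → "rchardo".

rchardo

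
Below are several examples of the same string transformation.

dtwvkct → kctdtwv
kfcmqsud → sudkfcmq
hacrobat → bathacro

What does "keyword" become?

ordkeyw

The pattern: move the last 3 characters to the front (rotate right by 3).
For "keyword" the result is "ordkeyw".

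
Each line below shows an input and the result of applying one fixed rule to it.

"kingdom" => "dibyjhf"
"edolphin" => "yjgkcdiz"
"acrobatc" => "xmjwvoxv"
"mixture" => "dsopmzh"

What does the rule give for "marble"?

vmwgzh

Rule — move the first character to the end, then shift every letter 5 places backward in the alphabet (wrapping around).
Applying both steps to "marble": "arblem", then "vmwgzh".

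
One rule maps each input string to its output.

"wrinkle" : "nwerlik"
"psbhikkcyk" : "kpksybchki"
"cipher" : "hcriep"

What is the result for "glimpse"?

mgelsip

What's happening: take characters alternately from the front and the back (1st, last, 2nd, 2nd-last, ...), then move the last character to the front.
On "glimpse": the first step gives "gelsipm", and the second then gives "mgelsip".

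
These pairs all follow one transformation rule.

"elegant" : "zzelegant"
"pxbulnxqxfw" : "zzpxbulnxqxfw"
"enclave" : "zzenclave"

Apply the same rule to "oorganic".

The transformation: prepend "zz".
For "oorganic" the result is "zzoorganic".

zzoorganic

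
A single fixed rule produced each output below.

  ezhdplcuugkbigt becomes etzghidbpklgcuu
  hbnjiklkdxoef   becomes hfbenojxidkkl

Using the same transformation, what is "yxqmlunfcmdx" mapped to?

Each output is the input with this applied: take characters alternately from the front and the back (1st, last, 2nd, 2nd-last, ...).
For "yxqmlunfcmdx" the result is "yxxdqmmclfun".

yxxdqmmclfun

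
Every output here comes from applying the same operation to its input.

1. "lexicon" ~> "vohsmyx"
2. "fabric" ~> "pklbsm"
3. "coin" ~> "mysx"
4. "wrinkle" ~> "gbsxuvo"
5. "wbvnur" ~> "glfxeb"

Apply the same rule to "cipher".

mszrob

Rule — shift every letter 10 places forward in the alphabet (wrapping around).
Applying that to "cipher" gives "mszrob".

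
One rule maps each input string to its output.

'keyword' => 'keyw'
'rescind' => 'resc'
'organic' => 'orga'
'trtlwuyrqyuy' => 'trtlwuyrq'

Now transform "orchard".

orch

Rule — delete the last 3 characters.
On "orchard" that produces "orch".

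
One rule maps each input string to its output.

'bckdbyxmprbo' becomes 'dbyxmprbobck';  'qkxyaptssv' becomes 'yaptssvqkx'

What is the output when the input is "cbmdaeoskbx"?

In each case the input is transformed by: move the first 3 characters to the end (rotate left by 3).
So "cbmdaeoskbx" becomes "daeoskbxcbm".

daeoskbxcbm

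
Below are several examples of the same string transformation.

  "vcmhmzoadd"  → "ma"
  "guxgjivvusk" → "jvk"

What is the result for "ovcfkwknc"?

What's happening: keep one character in every 3, starting at position 2 (positions 2nd, 5th, 8th, ...), then delete the first character.
Working it through for "ovcfkwknc": intermediate "vkn", final "kn".

kn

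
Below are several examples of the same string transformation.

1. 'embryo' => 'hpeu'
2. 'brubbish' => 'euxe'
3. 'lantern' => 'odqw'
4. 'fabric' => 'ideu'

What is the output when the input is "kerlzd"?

nhuo

Looking at the pairs, the operation is to shift every letter 3 places forward in the alphabet (wrapping around), then keep only the first 4 characters.
For "kerlzd", step one produces "nhuocg"; step two turns that into "nhuo".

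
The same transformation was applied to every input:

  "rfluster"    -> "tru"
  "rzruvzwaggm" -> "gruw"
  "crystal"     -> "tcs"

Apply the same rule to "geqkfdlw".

The rule is to move the last 3 characters to the front (rotate right by 3), then keep one character in every 3, starting at position 1 (positions 1st, 4th, 7th, ...).
For "geqkfdlw", step one produces "dlwgeqkf"; step two turns that into "dgk".
(Check on "rzruvzwaggm": → "ggmrzruvzwa" → "gruw" ✓)

dgk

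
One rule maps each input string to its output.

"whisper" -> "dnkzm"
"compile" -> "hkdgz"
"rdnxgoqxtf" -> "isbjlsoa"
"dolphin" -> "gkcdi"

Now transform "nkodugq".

Rule — shift every letter 5 places backward in the alphabet (wrapping around), then delete the first 2 characters.
Starting from "nkodugq": after the first operation, "ifjypbl"; after the second, "jypbl".
(Check on "compile": → "xjhkdgz" → "hkdgz" ✓)

jypbl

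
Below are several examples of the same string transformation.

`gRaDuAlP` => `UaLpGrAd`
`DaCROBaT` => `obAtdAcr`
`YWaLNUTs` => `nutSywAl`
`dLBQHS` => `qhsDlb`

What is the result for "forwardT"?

What's happening: flip the case of every letter, then swap the front and back halves of the string.
On "forwardT": the first step gives "FORWARDt", and the second then gives "ARDtFORW".

ARDtFORW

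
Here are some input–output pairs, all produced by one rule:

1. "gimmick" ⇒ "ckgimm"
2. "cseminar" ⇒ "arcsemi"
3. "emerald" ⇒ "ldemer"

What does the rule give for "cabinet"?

etcabi

The transformation: move the last 2 characters to the front (rotate right by 2), then delete the last character.
For "cabinet" the result is "etcabi".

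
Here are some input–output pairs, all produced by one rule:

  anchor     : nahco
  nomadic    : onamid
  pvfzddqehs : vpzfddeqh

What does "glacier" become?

lgcaei

In each case the input is transformed by: delete the last character, then swap each adjacent pair of characters (1↔2, 3↔4, ...).
Doing the same to "glacier": "lgcaei".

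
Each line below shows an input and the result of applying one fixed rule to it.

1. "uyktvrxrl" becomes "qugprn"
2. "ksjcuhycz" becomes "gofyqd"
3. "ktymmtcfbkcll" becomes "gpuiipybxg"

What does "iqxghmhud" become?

emtcdi

What's happening: shift every letter 4 places backward in the alphabet (wrapping around), then delete the last 3 characters.
Starting from "iqxghmhud": after the first operation, "emtcdidqz"; after the second, "emtcdi".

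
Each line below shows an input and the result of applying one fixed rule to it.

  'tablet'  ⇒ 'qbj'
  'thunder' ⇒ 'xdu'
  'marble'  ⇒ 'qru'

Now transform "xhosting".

Rule — keep every other character starting from the second (positions 2nd, 4th, 6th, ...), then shift every letter 10 places backward in the alphabet (wrapping around).
Working it through for "xhosting": intermediate "hsig", final "xiyw".

xiyw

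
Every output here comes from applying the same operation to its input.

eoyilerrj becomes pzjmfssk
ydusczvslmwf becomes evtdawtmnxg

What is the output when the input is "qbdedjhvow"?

The rule is to shift every letter 1 place forward in the alphabet (wrapping around), then delete the first character.
Starting from "qbdedjhvow": after the first operation, "rcefekiwpx"; after the second, "cefekiwpx".

cefekiwpx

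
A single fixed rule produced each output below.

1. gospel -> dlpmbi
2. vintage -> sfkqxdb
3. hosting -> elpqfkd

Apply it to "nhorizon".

kelofwlk

The pattern: shift every letter 3 places backward in the alphabet (wrapping around).
Doing the same to "nhorizon": "kelofwlk".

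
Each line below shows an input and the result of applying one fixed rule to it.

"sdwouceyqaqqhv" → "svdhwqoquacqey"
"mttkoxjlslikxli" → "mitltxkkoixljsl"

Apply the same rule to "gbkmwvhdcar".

grbakcmdwhv

Each output is the input with this applied: take characters alternately from the front and the back (1st, last, 2nd, 2nd-last, ...).
"gbkmwvhdcar" → "grbakcmdwhv".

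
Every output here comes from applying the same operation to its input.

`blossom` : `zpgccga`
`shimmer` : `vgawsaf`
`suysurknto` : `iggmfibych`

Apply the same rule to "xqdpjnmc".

The transformation: swap each adjacent pair of characters (1↔2, 3↔4, ...), then shift every letter 12 places backward in the alphabet (wrapping around).
"xqdpjnmc" → "eldrbxqa".

eldrbxqa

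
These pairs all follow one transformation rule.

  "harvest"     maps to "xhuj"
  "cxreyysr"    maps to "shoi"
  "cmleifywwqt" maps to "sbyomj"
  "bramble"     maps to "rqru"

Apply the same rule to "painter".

Each output is the input with this applied: shift every letter 10 places backward in the alphabet (wrapping around), then keep every other character starting from the first (positions 1st, 3rd, 5th, ...).
For "painter", step one produces "fqydjuh"; step two turns that into "fyjh".

fyjh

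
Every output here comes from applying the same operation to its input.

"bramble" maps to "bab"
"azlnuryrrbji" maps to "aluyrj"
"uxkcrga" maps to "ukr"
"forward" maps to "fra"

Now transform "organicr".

ognc

What's happening: swap each adjacent pair of characters (1↔2, 3↔4, ...), then keep every other character starting from the second (positions 2nd, 4th, 6th, ...).
"organicr" → "roaginrc" → "ognc".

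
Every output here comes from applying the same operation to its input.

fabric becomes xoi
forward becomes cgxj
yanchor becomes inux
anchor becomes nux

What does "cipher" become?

Looking at the pairs, the operation is to shift every letter 6 places forward in the alphabet (wrapping around), then delete the first 3 characters.
For "cipher", step one produces "iovnkx"; step two turns that into "nkx".
(Check on "forward": → "luxcgxj" → "cgxj" ✓)

nkx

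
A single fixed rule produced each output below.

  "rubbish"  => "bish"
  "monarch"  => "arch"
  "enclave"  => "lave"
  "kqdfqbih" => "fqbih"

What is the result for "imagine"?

gine

The pattern: delete the first 3 characters.
Applying that to "imagine" gives "gine".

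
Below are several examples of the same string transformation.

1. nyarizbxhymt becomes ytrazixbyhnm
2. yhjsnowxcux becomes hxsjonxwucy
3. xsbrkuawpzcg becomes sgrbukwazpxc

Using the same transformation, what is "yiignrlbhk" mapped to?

ikgirnblyh

The pattern: swap the first and last characters, then swap each adjacent pair of characters (1↔2, 3↔4, ...).
"yiignrlbhk" → "kiignrlbhy" → "ikgirnblyh".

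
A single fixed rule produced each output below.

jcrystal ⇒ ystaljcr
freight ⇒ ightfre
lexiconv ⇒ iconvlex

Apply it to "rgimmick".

Rule — move the first 3 characters to the end (rotate left by 3).
Doing the same to "rgimmick": "mmickrgi".

mmickrgi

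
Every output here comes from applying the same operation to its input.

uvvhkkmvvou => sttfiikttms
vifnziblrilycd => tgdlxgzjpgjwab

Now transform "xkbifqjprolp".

vizgdohnpmjn

Each output is the input with this applied: shift every letter 2 places backward in the alphabet (wrapping around).
On "xkbifqjprolp" that produces "vizgdohnpmjn".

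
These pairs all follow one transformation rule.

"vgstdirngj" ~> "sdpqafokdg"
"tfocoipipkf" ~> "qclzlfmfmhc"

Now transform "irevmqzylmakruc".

The transformation: shift every letter 3 places backward in the alphabet (wrapping around).
Applying that to "irevmqzylmakruc" gives "fobsjnwvijxhorz".

fobsjnwvijxhorz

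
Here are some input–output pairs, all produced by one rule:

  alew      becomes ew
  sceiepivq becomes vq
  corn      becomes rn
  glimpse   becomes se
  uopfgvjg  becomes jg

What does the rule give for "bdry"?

ry

Looking at the pairs, the operation is to keep only the last 2 characters.
Applying that to "bdry" gives "ry".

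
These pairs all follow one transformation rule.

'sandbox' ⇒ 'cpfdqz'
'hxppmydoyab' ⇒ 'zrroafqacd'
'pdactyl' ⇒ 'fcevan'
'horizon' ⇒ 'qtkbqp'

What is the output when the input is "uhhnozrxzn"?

jjpqbtzbp

The rule is to shift every letter 2 places forward in the alphabet (wrapping around), then delete the first character.
For "uhhnozrxzn", step one produces "wjjpqbtzbp"; step two turns that into "jjpqbtzbp".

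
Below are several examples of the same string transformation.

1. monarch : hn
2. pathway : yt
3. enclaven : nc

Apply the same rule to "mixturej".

Looking at the pairs, the operation is to move the last 3 characters to the front (rotate right by 3), then keep one character in every 3, starting at position 3 (positions 3rd, 6th, 9th, ...).
Working it through for "mixturej": intermediate "rejmixtu", final "jx".

jx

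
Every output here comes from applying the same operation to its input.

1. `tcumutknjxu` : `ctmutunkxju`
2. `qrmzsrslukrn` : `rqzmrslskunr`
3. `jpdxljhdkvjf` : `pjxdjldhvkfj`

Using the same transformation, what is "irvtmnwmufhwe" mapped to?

In each case the input is transformed by: swap each adjacent pair of characters (1↔2, 3↔4, ...).
"irvtmnwmufhwe" → "ritvnmmwfuwhe".

ritvnmmwfuwhe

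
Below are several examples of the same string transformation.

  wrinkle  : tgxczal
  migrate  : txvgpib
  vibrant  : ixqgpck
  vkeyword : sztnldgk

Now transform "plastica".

paphixre

Looking at the pairs, the operation is to swap the first and last characters, then shift every letter 11 places backward in the alphabet (wrapping around).
On "plastica": the first step gives "alasticp", and the second then gives "paphixre".
(Check on "vibrant": → "tibranv" → "ixqgpck" ✓)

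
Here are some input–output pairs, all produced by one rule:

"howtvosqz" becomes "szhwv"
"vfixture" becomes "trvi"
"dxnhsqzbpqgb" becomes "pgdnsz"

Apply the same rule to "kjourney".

The transformation: keep every other character starting from the first (positions 1st, 3rd, 5th, ...), then move the last 2 characters to the front (rotate right by 2).
Applying both steps to "kjourney": "kore", then "reko".
(Check on "howtvosqz": → "hwvsz" → "szhwv" ✓)

reko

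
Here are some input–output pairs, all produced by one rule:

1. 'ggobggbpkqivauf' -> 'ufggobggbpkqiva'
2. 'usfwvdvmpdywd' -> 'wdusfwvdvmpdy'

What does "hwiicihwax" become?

axhwiicihw

The rule is to move the last 2 characters to the front (rotate right by 2).
Applying that to "hwiicihwax" gives "axhwiicihw".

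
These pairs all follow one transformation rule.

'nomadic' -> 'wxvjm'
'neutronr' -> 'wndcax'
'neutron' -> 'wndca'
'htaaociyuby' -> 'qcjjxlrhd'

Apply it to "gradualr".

Looking at the pairs, the operation is to shift every letter 9 places forward in the alphabet (wrapping around), then delete the last 2 characters.
Starting from "gradualr": after the first operation, "pajmdjua"; after the second, "pajmdj".

pajmdj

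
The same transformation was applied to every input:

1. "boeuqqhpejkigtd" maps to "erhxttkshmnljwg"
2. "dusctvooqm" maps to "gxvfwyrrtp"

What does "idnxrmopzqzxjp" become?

lgqauprsctcams

In each case the input is transformed by: shift every letter 3 places forward in the alphabet (wrapping around).
Doing the same to "idnxrmopzqzxjp": "lgqauprsctcams".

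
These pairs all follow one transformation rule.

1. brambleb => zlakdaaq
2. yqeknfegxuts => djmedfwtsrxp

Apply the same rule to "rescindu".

Rule — shift every letter 1 place backward in the alphabet (wrapping around), then move the first 2 characters to the end (rotate left by 2).
Applying both steps to "rescindu": "qdrbhmct", then "rbhmctqd".

rbhmctqd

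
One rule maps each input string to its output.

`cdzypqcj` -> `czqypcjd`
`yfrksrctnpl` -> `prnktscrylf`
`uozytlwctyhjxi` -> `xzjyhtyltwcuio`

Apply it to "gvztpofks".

kzftopgsv

The rule is to take characters alternately from the front and the back (1st, last, 2nd, 2nd-last, ...), then move the first 3 characters to the end (rotate left by 3).
Doing the same to "gvztpofks": "kzftopgsv".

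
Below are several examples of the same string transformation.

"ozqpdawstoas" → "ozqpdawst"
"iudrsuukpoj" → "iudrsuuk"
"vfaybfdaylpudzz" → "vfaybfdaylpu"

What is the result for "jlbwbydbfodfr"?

What's happening: delete the last 3 characters.
On "jlbwbydbfodfr" that produces "jlbwbydbfo".

jlbwbydbfo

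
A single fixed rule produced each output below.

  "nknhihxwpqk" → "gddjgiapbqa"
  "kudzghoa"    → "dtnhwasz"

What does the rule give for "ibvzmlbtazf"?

The pattern: shift every letter 7 places backward in the alphabet (wrapping around), then take characters alternately from the front and the back (1st, last, 2nd, 2nd-last, ...).
For "ibvzmlbtazf", step one produces "buosfeumtsy"; step two turns that into "byusotsmfue".

byusotsmfue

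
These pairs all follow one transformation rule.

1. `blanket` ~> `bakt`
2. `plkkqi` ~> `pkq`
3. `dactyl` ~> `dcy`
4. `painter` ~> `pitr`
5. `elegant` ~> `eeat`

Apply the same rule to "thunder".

tudr

Each output is the input with this applied: keep every other character starting from the first (positions 1st, 3rd, 5th, ...).
So "thunder" becomes "tudr".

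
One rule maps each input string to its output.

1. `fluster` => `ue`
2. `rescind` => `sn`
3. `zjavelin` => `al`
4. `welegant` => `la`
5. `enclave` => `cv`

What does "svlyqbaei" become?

What's happening: keep one character in every 3, starting at position 3 (positions 3rd, 6th, 9th, ...).
For "svlyqbaei" the result is "lbi".

lbi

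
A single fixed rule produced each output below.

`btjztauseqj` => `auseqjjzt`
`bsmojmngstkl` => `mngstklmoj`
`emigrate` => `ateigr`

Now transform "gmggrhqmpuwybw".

In each case the input is transformed by: delete the first 2 characters, then move the first 3 characters to the end (rotate left by 3).
Applying that to "gmggrhqmpuwybw" gives "hqmpuwybwggr".
(Check on "btjztauseqj": → "jztauseqj" → "auseqjjzt" ✓)

hqmpuwybwggr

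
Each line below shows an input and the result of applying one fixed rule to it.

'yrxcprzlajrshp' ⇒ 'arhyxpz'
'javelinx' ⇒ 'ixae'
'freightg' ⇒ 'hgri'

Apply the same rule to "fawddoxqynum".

In each case the input is transformed by: swap the front and back halves of the string, then keep every other character starting from the second (positions 2nd, 4th, 6th, ...).
Starting from "fawddoxqynum": after the first operation, "xqynumfawddo"; after the second, "qnmado".

qnmado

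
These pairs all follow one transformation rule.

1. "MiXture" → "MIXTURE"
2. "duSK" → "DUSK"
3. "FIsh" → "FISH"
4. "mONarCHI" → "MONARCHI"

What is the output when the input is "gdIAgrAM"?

GDIAGRAM

The rule is to convert every letter to uppercase.
"gdIAgrAM" → "GDIAGRAM".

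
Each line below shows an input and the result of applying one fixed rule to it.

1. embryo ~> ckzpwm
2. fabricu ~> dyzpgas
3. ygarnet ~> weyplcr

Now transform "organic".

mpeylga

Rule — shift every letter 2 places backward in the alphabet (wrapping around).
For "organic" the result is "mpeylga".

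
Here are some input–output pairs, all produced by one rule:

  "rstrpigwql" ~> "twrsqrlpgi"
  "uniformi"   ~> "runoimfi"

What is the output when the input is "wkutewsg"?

The pattern: sort the characters into reverse alphabetical order, then swap each adjacent pair of characters (1↔2, 3↔4, ...).
For "wkutewsg", step one produces "wwutskge"; step two turns that into "wwtukseg".

wwtukseg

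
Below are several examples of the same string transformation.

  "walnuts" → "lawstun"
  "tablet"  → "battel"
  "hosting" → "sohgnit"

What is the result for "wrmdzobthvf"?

Rule — reverse the string, then move the last 3 characters to the front (rotate right by 3).
"wrmdzobthvf" → "fvhtbozdmrw" → "mrwfvhtbozd".

mrwfvhtbozd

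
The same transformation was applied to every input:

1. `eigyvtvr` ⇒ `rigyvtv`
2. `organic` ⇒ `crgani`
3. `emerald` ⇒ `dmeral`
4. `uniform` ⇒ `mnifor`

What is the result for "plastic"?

The transformation: delete the first character, then move the last character to the front.
Working it through for "plastic": intermediate "lastic", final "clasti".

clasti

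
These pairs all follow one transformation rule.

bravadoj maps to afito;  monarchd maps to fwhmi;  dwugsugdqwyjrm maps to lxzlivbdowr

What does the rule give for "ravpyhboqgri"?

udmgtvlwn

The rule is to shift every letter 5 places forward in the alphabet (wrapping around), then delete the first 3 characters.
Starting from "ravpyhboqgri": after the first operation, "wfaudmgtvlwn"; after the second, "udmgtvlwn".
(Check on "monarchd": → "rtsfwhmi" → "fwhmi" ✓)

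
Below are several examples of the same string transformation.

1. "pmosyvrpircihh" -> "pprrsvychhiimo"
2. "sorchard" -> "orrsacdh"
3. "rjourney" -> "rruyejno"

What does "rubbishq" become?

qrsubbhi

Rule — sort the characters into alphabetical order, then swap the front and back halves of the string.
Applying both steps to "rubbishq": "bbhiqrsu", then "qrsubbhi".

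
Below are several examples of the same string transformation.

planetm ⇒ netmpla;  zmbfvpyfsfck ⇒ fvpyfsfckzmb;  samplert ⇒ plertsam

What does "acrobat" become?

The rule is to move the first 3 characters to the end (rotate left by 3).
So "acrobat" becomes "obatacr".

obatacr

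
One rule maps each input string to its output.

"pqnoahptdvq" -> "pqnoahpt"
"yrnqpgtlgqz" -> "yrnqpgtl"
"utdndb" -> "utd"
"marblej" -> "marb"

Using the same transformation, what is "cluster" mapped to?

What's happening: delete the last 3 characters.
For "cluster" the result is "clus".

clus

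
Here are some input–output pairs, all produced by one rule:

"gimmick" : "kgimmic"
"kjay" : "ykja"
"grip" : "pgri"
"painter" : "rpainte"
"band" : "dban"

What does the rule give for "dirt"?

Each output is the input with this applied: move the last character to the front.
Doing the same to "dirt": "tdir".

tdir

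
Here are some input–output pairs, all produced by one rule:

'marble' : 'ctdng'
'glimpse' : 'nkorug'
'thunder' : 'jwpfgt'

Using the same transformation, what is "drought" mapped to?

tqwijv

Rule — shift every letter 2 places forward in the alphabet (wrapping around), then delete the first character.
Starting from "drought": after the first operation, "ftqwijv"; after the second, "tqwijv".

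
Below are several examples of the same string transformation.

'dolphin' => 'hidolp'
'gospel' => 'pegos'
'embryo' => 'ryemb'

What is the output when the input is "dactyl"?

Looking at the pairs, the operation is to delete the last character, then move the last 2 characters to the front (rotate right by 2).
For "dactyl", step one produces "dacty"; step two turns that into "tydac".

tydac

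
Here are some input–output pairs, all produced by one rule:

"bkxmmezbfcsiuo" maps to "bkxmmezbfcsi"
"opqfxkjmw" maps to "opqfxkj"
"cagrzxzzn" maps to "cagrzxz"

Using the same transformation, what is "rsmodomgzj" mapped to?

rsmodomg

What's happening: delete the last 2 characters.
Doing the same to "rsmodomgzj": "rsmodomg".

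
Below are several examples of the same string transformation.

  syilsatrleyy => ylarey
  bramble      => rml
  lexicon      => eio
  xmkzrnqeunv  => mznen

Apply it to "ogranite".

gaie

The rule is to keep every other character starting from the second (positions 2nd, 4th, 6th, ...).
"ogranite" → "gaie".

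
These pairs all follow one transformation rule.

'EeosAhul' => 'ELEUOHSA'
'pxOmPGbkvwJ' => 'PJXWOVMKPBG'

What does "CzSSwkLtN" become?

CNZTSLSKW

In each case the input is transformed by: take characters alternately from the front and the back (1st, last, 2nd, 2nd-last, ...), then convert every letter to uppercase.
Starting from "CzSSwkLtN": after the first operation, "CNztSLSkw"; after the second, "CNZTSLSKW".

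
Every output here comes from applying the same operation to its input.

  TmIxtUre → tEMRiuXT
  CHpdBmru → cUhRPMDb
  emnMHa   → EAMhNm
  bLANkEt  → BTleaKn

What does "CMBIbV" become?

cvmBbi

The pattern: flip the case of every letter, then take characters alternately from the front and the back (1st, last, 2nd, 2nd-last, ...).
"CMBIbV" → "cmbiBv" → "cvmBbi".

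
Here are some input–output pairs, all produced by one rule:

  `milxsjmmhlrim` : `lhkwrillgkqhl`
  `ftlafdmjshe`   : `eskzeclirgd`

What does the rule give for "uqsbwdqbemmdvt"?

What's happening: shift every letter 1 place backward in the alphabet (wrapping around).
Doing the same to "uqsbwdqbemmdvt": "tpravcpadllcus".

tpravcpadllcus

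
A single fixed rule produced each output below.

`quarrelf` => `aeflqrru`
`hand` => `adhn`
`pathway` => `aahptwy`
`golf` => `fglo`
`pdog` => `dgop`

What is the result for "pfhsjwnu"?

The transformation: sort the characters into alphabetical order.
"pfhsjwnu" → "fhjnpsuw".

fhjnpsuw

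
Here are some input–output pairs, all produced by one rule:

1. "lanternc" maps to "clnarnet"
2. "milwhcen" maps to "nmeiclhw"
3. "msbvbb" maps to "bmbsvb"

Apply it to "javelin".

njialve

Each output is the input with this applied: take characters alternately from the front and the back (1st, last, 2nd, 2nd-last, ...), then swap each adjacent pair of characters (1↔2, 3↔4, ...).
Working it through for "javelin": intermediate "jnaivle", final "njialve".
(Check on "lanternc": → "lcannrte" → "clnarnet" ✓)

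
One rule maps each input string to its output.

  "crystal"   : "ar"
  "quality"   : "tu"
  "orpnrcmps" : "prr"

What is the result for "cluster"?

What's happening: move the last 3 characters to the front (rotate right by 3), then keep one character in every 3, starting at position 2 (positions 2nd, 5th, 8th, ...).
"cluster" → "terclus" → "el".

el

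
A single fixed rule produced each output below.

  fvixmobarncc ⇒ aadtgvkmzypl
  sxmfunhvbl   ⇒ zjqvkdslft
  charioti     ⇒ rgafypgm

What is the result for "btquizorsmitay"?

Looking at the pairs, the operation is to shift every letter 2 places backward in the alphabet (wrapping around), then move the last 2 characters to the front (rotate right by 2).
On "btquizorsmitay": the first step gives "zrosgxmpqkgryw", and the second then gives "ywzrosgxmpqkgr".

ywzrosgxmpqkgr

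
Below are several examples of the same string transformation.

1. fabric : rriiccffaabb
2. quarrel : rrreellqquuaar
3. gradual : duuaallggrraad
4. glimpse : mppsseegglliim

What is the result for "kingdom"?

gddoommkkiinng

The pattern: double every character, then swap the front and back halves of the string.
Working it through for "kingdom": intermediate "kkiinnggddoomm", final "gddoommkkiinng".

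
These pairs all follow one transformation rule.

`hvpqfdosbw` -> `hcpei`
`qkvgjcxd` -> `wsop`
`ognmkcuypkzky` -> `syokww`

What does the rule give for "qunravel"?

gdhx

Rule — shift every letter 12 places forward in the alphabet (wrapping around), then keep every other character starting from the second (positions 2nd, 4th, 6th, ...).
Working it through for "qunravel": intermediate "cgzdmhqx", final "gdhx".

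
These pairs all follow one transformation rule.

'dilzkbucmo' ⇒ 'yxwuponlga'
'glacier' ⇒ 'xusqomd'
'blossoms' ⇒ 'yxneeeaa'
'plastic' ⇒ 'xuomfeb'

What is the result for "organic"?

The pattern: shift every letter 12 places forward in the alphabet (wrapping around), then sort the characters into reverse alphabetical order.
Working it through for "organic": intermediate "adsmzuo", final "zusomda".

zusomda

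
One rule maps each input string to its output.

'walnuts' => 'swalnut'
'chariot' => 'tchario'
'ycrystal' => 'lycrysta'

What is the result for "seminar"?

The transformation: move the last character to the front.
Applying that to "seminar" gives "rsemina".

rsemina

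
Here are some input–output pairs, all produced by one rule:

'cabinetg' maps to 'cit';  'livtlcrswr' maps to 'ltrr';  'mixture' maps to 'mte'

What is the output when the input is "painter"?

The transformation: keep one character in every 3, starting at position 1 (positions 1st, 4th, 7th, ...).
So "painter" becomes "pnr".

pnr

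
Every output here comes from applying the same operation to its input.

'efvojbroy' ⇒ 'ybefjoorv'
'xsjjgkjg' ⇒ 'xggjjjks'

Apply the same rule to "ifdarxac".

The transformation: sort the characters into alphabetical order, then move the last character to the front.
Applying both steps to "ifdarxac": "aacdfirx", then "xaacdfir".

xaacdfir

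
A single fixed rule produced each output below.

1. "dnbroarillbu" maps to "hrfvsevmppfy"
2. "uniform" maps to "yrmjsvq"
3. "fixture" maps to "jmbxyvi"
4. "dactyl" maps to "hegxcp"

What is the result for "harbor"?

levfsv

The pattern: shift every letter 4 places forward in the alphabet (wrapping around).
For "harbor" the result is "levfsv".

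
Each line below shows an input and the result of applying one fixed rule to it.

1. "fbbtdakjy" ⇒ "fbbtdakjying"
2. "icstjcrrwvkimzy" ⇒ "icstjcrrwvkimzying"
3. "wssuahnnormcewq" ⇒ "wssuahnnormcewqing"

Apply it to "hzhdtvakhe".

hzhdtvakheing

The rule is to append "ing".
Applying that to "hzhdtvakhe" gives "hzhdtvakheing".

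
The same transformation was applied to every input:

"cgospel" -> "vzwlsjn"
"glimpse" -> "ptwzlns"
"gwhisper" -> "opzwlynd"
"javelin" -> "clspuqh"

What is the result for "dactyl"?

The pattern: move the first 2 characters to the end (rotate left by 2), then shift every letter 7 places forward in the alphabet (wrapping around).
For "dactyl", step one produces "ctylda"; step two turns that into "jafskh".

jafskh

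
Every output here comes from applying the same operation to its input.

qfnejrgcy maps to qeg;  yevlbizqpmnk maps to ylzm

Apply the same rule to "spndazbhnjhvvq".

sdbjv

The pattern: keep one character in every 3, starting at position 1 (positions 1st, 4th, 7th, ...).
"spndazbhnjhvvq" → "sdbjv".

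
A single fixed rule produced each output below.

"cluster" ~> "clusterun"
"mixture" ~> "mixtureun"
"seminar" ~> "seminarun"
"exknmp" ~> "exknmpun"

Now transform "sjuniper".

Rule — append "un".
So "sjuniper" becomes "sjuniperun".

sjuniperun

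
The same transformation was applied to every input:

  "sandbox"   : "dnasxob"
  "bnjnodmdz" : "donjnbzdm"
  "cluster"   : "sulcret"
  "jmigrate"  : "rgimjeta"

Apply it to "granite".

nargeti

The rule is to reverse the string, then move the first 3 characters to the end (rotate left by 3).
"granite" → "etinarg" → "nargeti".
(Check on "sandbox": → "xobdnas" → "dnasxob" ✓)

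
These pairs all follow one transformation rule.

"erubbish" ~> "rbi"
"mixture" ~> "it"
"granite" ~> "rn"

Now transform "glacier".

Rule — keep every other character starting from the second (positions 2nd, 4th, 6th, ...), then delete the last character.
On "glacier" that produces "lc".

lc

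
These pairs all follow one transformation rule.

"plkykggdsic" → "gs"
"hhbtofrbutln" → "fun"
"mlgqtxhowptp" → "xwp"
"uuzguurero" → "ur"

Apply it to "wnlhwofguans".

ous

The rule is to delete the first 3 characters, then keep one character in every 3, starting at position 3 (positions 3rd, 6th, 9th, ...).
For "wnlhwofguans", step one produces "hwofguans"; step two turns that into "ous".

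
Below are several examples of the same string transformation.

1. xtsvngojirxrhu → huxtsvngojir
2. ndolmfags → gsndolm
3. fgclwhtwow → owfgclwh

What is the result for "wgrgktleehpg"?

pgwgrgktle

What's happening: move the last 2 characters to the front (rotate right by 2), then delete the last 2 characters.
Doing the same to "wgrgktleehpg": "pgwgrgktle".
(Check on "ndolmfags": → "gsndolmfa" → "gsndolm" ✓)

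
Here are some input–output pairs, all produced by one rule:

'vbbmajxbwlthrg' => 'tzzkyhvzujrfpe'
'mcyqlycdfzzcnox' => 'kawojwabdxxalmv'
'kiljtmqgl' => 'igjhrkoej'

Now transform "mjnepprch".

khlcnnpaf

What's happening: shift every letter 2 places backward in the alphabet (wrapping around).
Doing the same to "mjnepprch": "khlcnnpaf".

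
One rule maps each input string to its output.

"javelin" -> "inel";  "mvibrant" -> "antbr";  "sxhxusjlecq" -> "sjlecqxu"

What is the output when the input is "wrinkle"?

lenk

Each output is the input with this applied: delete the first 3 characters, then move the first 2 characters to the end (rotate left by 2).
For "wrinkle", step one produces "nkle"; step two turns that into "lenk".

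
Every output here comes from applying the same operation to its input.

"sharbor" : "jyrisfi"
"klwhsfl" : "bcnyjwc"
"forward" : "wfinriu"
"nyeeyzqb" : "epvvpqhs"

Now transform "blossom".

The transformation: shift every letter 9 places backward in the alphabet (wrapping around).
On "blossom" that produces "scfjjfd".

scfjjfd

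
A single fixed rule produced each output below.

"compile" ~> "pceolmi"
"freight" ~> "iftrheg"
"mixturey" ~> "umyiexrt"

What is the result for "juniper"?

ijruenp

Each output is the input with this applied: take characters alternately from the front and the back (1st, last, 2nd, 2nd-last, ...), then move the last character to the front.
On "juniper": the first step gives "jruenpi", and the second then gives "ijruenp".
(Check on "compile": → "ceolmip" → "pceolmi" ✓)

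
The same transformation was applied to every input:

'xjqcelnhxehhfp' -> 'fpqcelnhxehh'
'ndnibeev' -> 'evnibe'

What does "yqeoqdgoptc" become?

The pattern: delete the first 2 characters, then move the last 2 characters to the front (rotate right by 2).
Starting from "yqeoqdgoptc": after the first operation, "eoqdgoptc"; after the second, "tceoqdgop".
(Check on "ndnibeev": → "nibeev" → "evnibe" ✓)

tceoqdgop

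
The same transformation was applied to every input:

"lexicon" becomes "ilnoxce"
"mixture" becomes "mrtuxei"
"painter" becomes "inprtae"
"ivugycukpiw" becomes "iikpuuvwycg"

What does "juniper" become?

jnpruei

Looking at the pairs, the operation is to sort the characters into alphabetical order, then move the first 2 characters to the end (rotate left by 2).
Doing the same to "juniper": "jnpruei".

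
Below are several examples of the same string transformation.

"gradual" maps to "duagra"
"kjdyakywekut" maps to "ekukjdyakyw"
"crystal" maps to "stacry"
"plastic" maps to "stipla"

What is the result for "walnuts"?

nutwal

What's happening: delete the last character, then move the last 3 characters to the front (rotate right by 3).
"walnuts" → "walnut" → "nutwal".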